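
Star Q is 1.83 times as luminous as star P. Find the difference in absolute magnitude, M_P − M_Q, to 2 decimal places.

M_P − M_Q ≈ 0.66

Pogson: ΔM = −2.5 log₁₀(ratio) = −2.5 log₁₀(1.83) = −2.5 × 0.2625 = -0.656
Star Q is brighter so has the smaller magnitude: M_P − M_Q is positive.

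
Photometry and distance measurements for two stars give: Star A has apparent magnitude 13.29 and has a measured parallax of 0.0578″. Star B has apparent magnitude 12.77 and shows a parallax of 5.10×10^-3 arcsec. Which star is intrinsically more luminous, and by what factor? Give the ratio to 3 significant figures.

Star A: d = 1/p = 1/0.0578″ = 17.30 pc
Star A: M = m − 5 log₁₀ d + 5 = 13.29 − 5·1.2381 + 5 = 12.100
Star B: d = 1/p = 1/5.10×10^-3″ = 196.1 pc
Star B: M = m − 5 log₁₀ d + 5 = 12.77 − 5·2.2924 + 5 = 6.308
ΔM = M_A − M_B = 12.100 − (6.308) = 5.792; smaller M is more luminous → Star B.
L ratio = 10^(0.4 |ΔM|) = 10^2.317 = 207.4

Star B is more luminous, by a factor of 207.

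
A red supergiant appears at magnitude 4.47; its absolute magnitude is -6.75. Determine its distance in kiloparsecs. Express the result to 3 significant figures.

d ≈ 1.75 kpc

Distance modulus: m − M = 4.47 − (-6.75) = 11.220
m − M = 5 log₁₀ d − 5
log₁₀ d = (m − M)/5 + 1 = 3.2440
d = 10^3.2440 = 1754 pc
= 1.754 kpc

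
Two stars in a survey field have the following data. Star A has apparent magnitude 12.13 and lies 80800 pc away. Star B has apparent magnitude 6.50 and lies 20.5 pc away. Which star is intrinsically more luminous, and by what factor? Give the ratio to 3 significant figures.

Star A is more luminous, by a factor of 87000.

Star A: M = m − 5 log₁₀ d + 5 = 12.13 − 5·4.9074 + 5 = -7.407
Star B: M = m − 5 log₁₀ d + 5 = 6.50 − 5·1.3118 + 5 = 4.941
ΔM = M_A − M_B = -7.407 − (4.941) = -12.348; smaller M is more luminous → Star A.
L ratio = 10^(0.4 |ΔM|) = 10^4.939 = 86960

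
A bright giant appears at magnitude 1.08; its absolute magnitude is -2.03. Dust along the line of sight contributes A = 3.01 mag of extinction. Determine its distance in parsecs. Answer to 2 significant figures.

d ≈ 10 pc

m − M = 5 log₁₀(d/10 pc) + A  ⇒  1.08 − (-2.03) − 3.01 = 5 log₁₀(d/10)
0.100 = 5 log₁₀(d/10)
log₁₀ d = (m − M − A)/5 + 1 = 1.0200
d = 10^1.0200 = 10.47 pc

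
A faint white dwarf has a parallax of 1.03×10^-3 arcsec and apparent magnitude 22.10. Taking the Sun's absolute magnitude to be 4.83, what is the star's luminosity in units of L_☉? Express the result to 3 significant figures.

d = 1/p = 1/1.03×10^-3″ = 970.9 pc
M = m − 5 log₁₀ d + 5 = 22.10 − 5·2.9872 + 5 = 12.164
M − M_☉ = 12.164 − 4.83 = 7.334
L/L_☉ = 10^(−0.4 × 7.334) = 1.165×10^-3

L/L_☉ ≈ 1.16×10^-3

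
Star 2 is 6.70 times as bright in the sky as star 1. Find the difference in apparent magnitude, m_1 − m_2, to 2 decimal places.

m_1 − m_2 ≈ 2.07

Pogson: Δm = −2.5 log₁₀(ratio) = −2.5 log₁₀(6.70) = −2.5 × 0.8261 = -2.065
Star 2 is brighter so has the smaller magnitude: m_1 − m_2 is positive.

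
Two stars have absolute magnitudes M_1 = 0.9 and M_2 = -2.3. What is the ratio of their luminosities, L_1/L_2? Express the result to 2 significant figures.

ΔM = M_1 − M_2 = 3.2
L_1/L_2 = 10^(−0.4 ΔM) = 10^-1.280 = 0.05248

L_1/L_2 ≈ 0.052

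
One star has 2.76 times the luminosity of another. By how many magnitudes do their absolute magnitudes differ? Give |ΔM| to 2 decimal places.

|ΔM| ≈ 1.10

Pogson: ΔM = −2.5 log₁₀(ratio) = −2.5 log₁₀(2.76) = −2.5 × 0.4409 = -1.102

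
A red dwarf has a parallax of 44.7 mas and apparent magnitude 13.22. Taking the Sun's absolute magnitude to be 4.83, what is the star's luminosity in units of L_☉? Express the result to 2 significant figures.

d = 1/p = 1000/44.7 mas = 22.37 pc
M = m − 5 log₁₀ d + 5 = 13.22 − 5·1.3497 + 5 = 11.472
M − M_☉ = 11.472 − 4.83 = 6.642
L/L_☉ = 10^(−0.4 × 6.642) = 2.205×10^-3

L/L_☉ ≈ 2.2×10^-3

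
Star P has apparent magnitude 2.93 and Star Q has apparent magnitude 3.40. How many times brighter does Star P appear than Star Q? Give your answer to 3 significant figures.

1.54

Δm = 2.93 − (3.40) = -0.47
Flux ratio = 10^(−0.4 Δm) = 10^(−0.4 × -0.47) = 10^0.188 = 1.542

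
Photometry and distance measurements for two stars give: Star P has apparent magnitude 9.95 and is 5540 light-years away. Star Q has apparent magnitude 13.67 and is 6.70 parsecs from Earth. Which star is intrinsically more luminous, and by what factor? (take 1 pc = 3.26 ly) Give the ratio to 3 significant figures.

Star P is more luminous, by a factor of 1.98×10^6.

Star P: d = 5540 ly / 3.26 = 1699 pc
Star P: M = m − 5 log₁₀ d + 5 = 9.95 − 5·3.2303 + 5 = -1.201
Star Q: M = m − 5 log₁₀ d + 5 = 13.67 − 5·0.8261 + 5 = 14.540
ΔM = M_P − M_Q = -1.201 − (14.540) = -15.741; smaller M is more luminous → Star P.
L ratio = 10^(0.4 |ΔM|) = 10^6.296 = 1.979×10^6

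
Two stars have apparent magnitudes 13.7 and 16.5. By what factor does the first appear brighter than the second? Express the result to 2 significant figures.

13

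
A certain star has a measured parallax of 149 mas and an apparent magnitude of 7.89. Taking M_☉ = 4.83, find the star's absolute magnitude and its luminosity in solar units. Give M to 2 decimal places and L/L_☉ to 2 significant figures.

M ≈ 8.76; L/L_☉ ≈ 0.027

d = 1/p = 1000/149 mas = 6.711 pc
M = m − 5 log₁₀ d + 5 = 7.89 − 5·0.8268 + 5 = 8.756
M − M_☉ = 8.756 − 4.83 = 3.926
L/L_☉ = 10^(−0.4 × 3.926) = 0.02689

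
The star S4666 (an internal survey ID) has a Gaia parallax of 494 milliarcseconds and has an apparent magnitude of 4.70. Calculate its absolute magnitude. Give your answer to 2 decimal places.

p = 494 mas = 0.494″ → d = 1/p = 2.024 pc
5 log₁₀(d/10 pc) = 5 log₁₀(2.024) − 5 = -3.469
M = m − 5 log₁₀(d/10) = 4.70 + 3.469 = 8.169

M ≈ 8.17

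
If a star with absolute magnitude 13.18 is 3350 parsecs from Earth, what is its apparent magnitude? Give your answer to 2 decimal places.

m ≈ 25.81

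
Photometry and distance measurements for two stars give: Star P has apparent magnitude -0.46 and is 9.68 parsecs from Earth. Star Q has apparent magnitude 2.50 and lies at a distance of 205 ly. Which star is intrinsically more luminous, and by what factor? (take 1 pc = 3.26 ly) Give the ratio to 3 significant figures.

Star Q is more luminous, by a factor of 2.76.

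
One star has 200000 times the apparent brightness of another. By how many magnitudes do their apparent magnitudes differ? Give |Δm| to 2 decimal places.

Pogson: Δm = −2.5 log₁₀(ratio) = −2.5 log₁₀(200000) = −2.5 × 5.3010 = -13.253

|Δm| ≈ 13.25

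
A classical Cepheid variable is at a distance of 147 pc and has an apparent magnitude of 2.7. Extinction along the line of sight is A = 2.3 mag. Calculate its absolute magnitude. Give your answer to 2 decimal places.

5 log₁₀(d/10 pc) = 5 log₁₀(147.0) − 5 = 5.837
M = m − 5 log₁₀(d/10) − A = 2.7 − 5.837 − 2.3 = -5.437

M ≈ -5.44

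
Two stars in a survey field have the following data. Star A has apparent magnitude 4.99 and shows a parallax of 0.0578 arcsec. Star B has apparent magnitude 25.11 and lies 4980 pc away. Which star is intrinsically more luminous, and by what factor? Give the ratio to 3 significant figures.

Star A: d = 1/p = 1/0.0578″ = 17.30 pc
Star A: M = m − 5 log₁₀ d + 5 = 4.99 − 5·1.2381 + 5 = 3.800
Star B: M = m − 5 log₁₀ d + 5 = 25.11 − 5·3.6972 + 5 = 11.624
ΔM = M_A − M_B = 3.800 − (11.624) = -7.824; smaller M is more luminous → Star A.
L ratio = 10^(0.4 |ΔM|) = 10^3.130 = 1348

Star A is more luminous, by a factor of 1350.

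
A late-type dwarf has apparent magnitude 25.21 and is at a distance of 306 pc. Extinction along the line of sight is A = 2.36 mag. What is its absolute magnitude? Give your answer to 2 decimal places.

5 log₁₀(d/10 pc) = 5 log₁₀(306.0) − 5 = 7.429
M = m − 5 log₁₀(d/10) − A = 25.21 − 7.429 − 2.36 = 15.421

M ≈ 15.42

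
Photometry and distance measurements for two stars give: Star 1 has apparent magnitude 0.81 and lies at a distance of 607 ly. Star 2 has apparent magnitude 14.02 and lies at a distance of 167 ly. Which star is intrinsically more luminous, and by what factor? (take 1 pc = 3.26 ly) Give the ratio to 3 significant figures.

Star 1 is more luminous, by a factor of 2.54×10^6.

Star 1: d = 607 ly / 3.26 = 186.2 pc
Star 1: M = m − 5 log₁₀ d + 5 = 0.81 − 5·2.2700 + 5 = -5.540
Star 2: d = 167 ly / 3.26 = 51.23 pc
Star 2: M = m − 5 log₁₀ d + 5 = 14.02 − 5·1.7095 + 5 = 10.473
ΔM = M_1 − M_2 = -5.540 − (10.473) = -16.012; smaller M is more luminous → Star 1.
L ratio = 10^(0.4 |ΔM|) = 10^6.405 = 2.541×10^6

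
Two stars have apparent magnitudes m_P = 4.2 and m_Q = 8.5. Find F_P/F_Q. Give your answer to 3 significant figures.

F_P/F_Q ≈ 52.5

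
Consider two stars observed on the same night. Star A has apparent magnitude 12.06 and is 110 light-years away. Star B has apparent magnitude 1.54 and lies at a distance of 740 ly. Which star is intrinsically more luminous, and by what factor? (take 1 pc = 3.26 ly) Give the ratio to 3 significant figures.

Star A: d = 110 ly / 3.26 = 33.74 pc
Star A: M = m − 5 log₁₀ d + 5 = 12.06 − 5·1.5282 + 5 = 9.419
Star B: d = 740 ly / 3.26 = 227.0 pc
Star B: M = m − 5 log₁₀ d + 5 = 1.54 − 5·2.3560 + 5 = -5.240
ΔM = M_A − M_B = 9.419 − (-5.240) = 14.659; smaller M is more luminous → Star B.
L ratio = 10^(0.4 |ΔM|) = 10^5.864 = 730600

Star B is more luminous, by a factor of 731000.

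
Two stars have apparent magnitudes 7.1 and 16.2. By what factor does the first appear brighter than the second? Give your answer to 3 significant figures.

4370

Magnitude difference = -9.1
Flux ratio = 10^(−0.4 Δm) = 10^(−0.4 × -9.1) = 10^3.640 = 4365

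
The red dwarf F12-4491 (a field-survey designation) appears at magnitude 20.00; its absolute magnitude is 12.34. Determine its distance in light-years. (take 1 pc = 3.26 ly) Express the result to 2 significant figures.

μ = m − M = 7.660
m − M = 5 log₁₀ d − 5
log₁₀ d = (m − M)/5 + 1 = 2.5320
d = 10^2.5320 = 340.4 pc
= 1110 ly

d ≈ 1100 ly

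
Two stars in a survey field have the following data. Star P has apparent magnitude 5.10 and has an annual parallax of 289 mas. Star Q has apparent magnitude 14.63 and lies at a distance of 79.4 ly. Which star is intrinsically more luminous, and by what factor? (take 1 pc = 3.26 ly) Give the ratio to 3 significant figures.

Star P: p = 289 mas = 0.289″ → d = 1/p = 3.460 pc
Star P: M = m − 5 log₁₀ d + 5 = 5.10 − 5·0.5391 + 5 = 7.404
Star Q: d = 79.4 ly / 3.26 = 24.36 pc
Star Q: M = m − 5 log₁₀ d + 5 = 14.63 − 5·1.3866 + 5 = 12.697
ΔM = M_P − M_Q = 7.404 − (12.697) = -5.292; smaller M is more luminous → Star P.
L ratio = 10^(0.4 |ΔM|) = 10^2.117 = 130.9

Star P is more luminous, by a factor of 131.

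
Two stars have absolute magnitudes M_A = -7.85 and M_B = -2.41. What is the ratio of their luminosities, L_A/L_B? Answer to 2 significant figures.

ΔM = M_A − M_B = -5.44
L_A/L_B = 10^(−0.4 ΔM) = 10^2.176 = 150.0

L_A/L_B ≈ 150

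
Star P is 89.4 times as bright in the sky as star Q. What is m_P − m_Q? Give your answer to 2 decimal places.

Pogson: Δm = −2.5 log₁₀(ratio) = −2.5 log₁₀(89.4) = −2.5 × 1.9513 = -4.878
Star P is brighter, so it has the smaller magnitude: the difference is negative.

m_P − m_Q ≈ -4.88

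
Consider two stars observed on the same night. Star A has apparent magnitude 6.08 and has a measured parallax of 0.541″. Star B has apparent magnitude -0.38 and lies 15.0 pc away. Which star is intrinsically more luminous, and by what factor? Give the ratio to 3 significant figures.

Star B is more luminous, by a factor of 25300.

Star A: d = 1/p = 1/0.541″ = 1.848 pc
Star A: M = m − 5 log₁₀ d + 5 = 6.08 − 5·0.2668 + 5 = 9.746
Star B: M = m − 5 log₁₀ d + 5 = -0.38 − 5·1.1761 + 5 = -1.260
ΔM = M_A − M_B = 9.746 − (-1.260) = 11.006; smaller M is more luminous → Star B.
L ratio = 10^(0.4 |ΔM|) = 10^4.403 = 25270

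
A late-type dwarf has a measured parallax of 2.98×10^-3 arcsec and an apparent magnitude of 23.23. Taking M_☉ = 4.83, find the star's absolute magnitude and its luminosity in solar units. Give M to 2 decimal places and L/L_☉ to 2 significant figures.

M ≈ 15.60; L/L_☉ ≈ 4.9×10^-5

d = 1/p = 1/2.98×10^-3″ = 335.6 pc
M = m − 5 log₁₀ d + 5 = 23.23 − 5·2.5258 + 5 = 15.601
M − M_☉ = 15.601 − 4.83 = 10.771
L/L_☉ = 10^(−0.4 × 10.771) = 4.915×10^-5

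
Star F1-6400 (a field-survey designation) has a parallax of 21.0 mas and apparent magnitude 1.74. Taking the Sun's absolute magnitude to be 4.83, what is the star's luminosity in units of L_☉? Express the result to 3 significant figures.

L/L_☉ ≈ 390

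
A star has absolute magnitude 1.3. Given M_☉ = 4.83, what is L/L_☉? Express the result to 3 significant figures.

M − M_☉ = 1.3 − 4.83 = -3.530
L/L_☉ = 10^(−0.4 (M − M_☉)) = 10^1.412 = 25.82

L/L_☉ ≈ 25.8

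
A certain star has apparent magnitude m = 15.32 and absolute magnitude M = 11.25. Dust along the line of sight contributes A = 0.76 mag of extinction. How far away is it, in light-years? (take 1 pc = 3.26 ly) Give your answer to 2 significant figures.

m − M = 5 log₁₀(d/10 pc) + A  ⇒  15.32 − (11.25) − 0.76 = 5 log₁₀(d/10)
3.310 = 5 log₁₀(d/10)
log₁₀ d = (m − M − A)/5 + 1 = 1.6620
d = 10^1.6620 = 45.92 pc
= 149.7 ly

d ≈ 150 ly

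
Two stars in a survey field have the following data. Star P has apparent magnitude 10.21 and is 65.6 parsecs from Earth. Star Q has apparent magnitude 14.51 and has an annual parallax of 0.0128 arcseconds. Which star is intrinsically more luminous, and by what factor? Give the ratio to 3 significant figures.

Star P is more luminous, by a factor of 37.0.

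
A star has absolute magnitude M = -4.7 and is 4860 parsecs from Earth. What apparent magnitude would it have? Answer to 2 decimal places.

m = M + 5 log₁₀ d − 5 = -4.7 + 5·3.6866 − 5 = 8.733

m ≈ 8.73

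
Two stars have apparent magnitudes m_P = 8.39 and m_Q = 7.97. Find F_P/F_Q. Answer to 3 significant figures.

Magnitude difference = 0.42
Flux ratio = 10^(−0.4 Δm) = 10^(−0.4 × 0.42) = 10^-0.168 = 0.6792

F_P/F_Q ≈ 0.679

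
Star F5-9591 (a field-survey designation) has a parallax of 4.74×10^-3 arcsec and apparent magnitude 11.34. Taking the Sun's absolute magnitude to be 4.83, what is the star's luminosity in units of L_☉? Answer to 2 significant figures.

d = 1/p = 1/4.74×10^-3″ = 211.0 pc
M = m − 5 log₁₀ d + 5 = 11.34 − 5·2.3242 + 5 = 4.719
M − M_☉ = 4.719 − 4.83 = -0.111
L/L_☉ = 10^(−0.4 × -0.111) = 1.108

L/L_☉ ≈ 1.1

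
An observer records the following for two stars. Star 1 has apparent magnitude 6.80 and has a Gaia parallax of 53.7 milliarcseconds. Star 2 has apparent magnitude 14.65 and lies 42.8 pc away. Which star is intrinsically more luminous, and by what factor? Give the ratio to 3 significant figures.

Star 1 is more luminous, by a factor of 261.

Star 1: p = 53.7 mas = 0.0537″ → d = 1/p = 18.62 pc
Star 1: M = m − 5 log₁₀ d + 5 = 6.80 − 5·1.2700 + 5 = 5.450
Star 2: M = m − 5 log₁₀ d + 5 = 14.65 − 5·1.6314 + 5 = 11.493
ΔM = M_1 − M_2 = 5.450 − (11.493) = -6.043; smaller M is more luminous → Star 1.
L ratio = 10^(0.4 |ΔM|) = 10^2.417 = 261.3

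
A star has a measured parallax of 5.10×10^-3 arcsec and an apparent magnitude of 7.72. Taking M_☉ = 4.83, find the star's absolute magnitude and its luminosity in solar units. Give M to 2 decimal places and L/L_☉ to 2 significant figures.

M ≈ 1.26; L/L_☉ ≈ 27

d = 1/p = 1/5.10×10^-3″ = 196.1 pc
M = m − 5 log₁₀ d + 5 = 7.72 − 5·2.2924 + 5 = 1.258
M − M_☉ = 1.258 − 4.83 = -3.572
L/L_☉ = 10^(−0.4 × -3.572) = 26.84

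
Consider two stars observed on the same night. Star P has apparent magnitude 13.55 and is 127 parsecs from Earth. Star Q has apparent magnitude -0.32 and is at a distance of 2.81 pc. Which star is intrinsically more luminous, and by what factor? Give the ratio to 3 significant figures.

Star P: M = m − 5 log₁₀ d + 5 = 13.55 − 5·2.1038 + 5 = 8.031
Star Q: M = m − 5 log₁₀ d + 5 = -0.32 − 5·0.4487 + 5 = 2.436
ΔM = M_P − M_Q = 8.031 − (2.436) = 5.595; smaller M is more luminous → Star Q.
L ratio = 10^(0.4 |ΔM|) = 10^2.238 = 172.9

Star Q is more luminous, by a factor of 173.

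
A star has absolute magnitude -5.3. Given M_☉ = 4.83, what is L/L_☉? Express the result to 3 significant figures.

L/L_☉ ≈ 11300

M − M_☉ = -5.3 − 4.83 = -10.130
L/L_☉ = 10^(−0.4 (M − M_☉)) = 10^4.052 = 11270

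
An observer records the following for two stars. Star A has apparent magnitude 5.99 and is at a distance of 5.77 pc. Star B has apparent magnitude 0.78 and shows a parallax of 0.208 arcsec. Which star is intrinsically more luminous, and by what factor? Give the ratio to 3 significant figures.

Star B is more luminous, by a factor of 84.2.

Star A: M = m − 5 log₁₀ d + 5 = 5.99 − 5·0.7612 + 5 = 7.184
Star B: d = 1/p = 1/0.208″ = 4.808 pc
Star B: M = m − 5 log₁₀ d + 5 = 0.78 − 5·0.6819 + 5 = 2.370
ΔM = M_A − M_B = 7.184 − (2.370) = 4.814; smaller M is more luminous → Star B.
L ratio = 10^(0.4 |ΔM|) = 10^1.926 = 84.24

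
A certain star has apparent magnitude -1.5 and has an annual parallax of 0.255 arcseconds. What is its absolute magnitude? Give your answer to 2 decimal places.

M ≈ 0.53

d = 1/p = 1/0.255″ = 3.922 pc
5 log₁₀(d/10 pc) = 5 log₁₀(3.922) − 5 = -2.033
M = m − 5 log₁₀(d/10) = -1.5 + 2.033 = 0.533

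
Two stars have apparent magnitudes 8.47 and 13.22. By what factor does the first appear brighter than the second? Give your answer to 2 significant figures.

Δm = 8.47 − (13.22) = -4.75
Flux ratio = 10^(−0.4 Δm) = 10^(−0.4 × -4.75) = 10^1.900 = 79.43

79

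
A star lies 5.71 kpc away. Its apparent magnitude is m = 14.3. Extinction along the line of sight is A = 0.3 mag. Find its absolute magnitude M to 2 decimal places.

M ≈ 0.22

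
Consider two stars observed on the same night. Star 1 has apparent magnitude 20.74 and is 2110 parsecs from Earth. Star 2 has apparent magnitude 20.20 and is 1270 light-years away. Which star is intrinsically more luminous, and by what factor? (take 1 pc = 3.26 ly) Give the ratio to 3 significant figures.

Star 1: M = m − 5 log₁₀ d + 5 = 20.74 − 5·3.3243 + 5 = 9.119
Star 2: d = 1270 ly / 3.26 = 389.6 pc
Star 2: M = m − 5 log₁₀ d + 5 = 20.20 − 5·2.5906 + 5 = 12.247
ΔM = M_1 − M_2 = 9.119 − (12.247) = -3.128; smaller M is more luminous → Star 1.
L ratio = 10^(0.4 |ΔM|) = 10^1.251 = 17.84

Star 1 is more luminous, by a factor of 17.8.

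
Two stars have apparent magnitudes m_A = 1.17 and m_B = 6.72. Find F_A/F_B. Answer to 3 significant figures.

F_A/F_B ≈ 166

Δm = 1.17 − (6.72) = -5.55
Flux ratio = 10^(−0.4 Δm) = 10^(−0.4 × -5.55) = 10^2.220 = 166.0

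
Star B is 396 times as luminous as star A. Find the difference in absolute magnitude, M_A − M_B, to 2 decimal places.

M_A − M_B ≈ 6.49

Pogson: ΔM = −2.5 log₁₀(ratio) = −2.5 log₁₀(396) = −2.5 × 2.5977 = -6.494
Star B is brighter so has the smaller magnitude: M_A − M_B is positive.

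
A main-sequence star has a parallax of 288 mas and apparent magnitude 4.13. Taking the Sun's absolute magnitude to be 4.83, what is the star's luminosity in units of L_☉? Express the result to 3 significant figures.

L/L_☉ ≈ 0.230

d = 1/p = 1000/288 mas = 3.472 pc
M = m − 5 log₁₀ d + 5 = 4.13 − 5·0.5406 + 5 = 6.427
M − M_☉ = 6.427 − 4.83 = 1.597
L/L_☉ = 10^(−0.4 × 1.597) = 0.2297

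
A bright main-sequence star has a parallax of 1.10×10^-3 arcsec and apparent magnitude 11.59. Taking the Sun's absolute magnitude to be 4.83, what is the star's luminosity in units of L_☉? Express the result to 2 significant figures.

d = 1/p = 1/1.10×10^-3″ = 909.1 pc
M = m − 5 log₁₀ d + 5 = 11.59 − 5·2.9586 + 5 = 1.797
M − M_☉ = 1.797 − 4.83 = -3.033
L/L_☉ = 10^(−0.4 × -3.033) = 16.34

L/L_☉ ≈ 16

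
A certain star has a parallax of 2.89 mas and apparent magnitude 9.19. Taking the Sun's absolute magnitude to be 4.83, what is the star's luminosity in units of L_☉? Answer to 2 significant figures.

d = 1/p = 1000/2.89 mas = 346.0 pc
M = m − 5 log₁₀ d + 5 = 9.19 − 5·2.5391 + 5 = 1.494
M − M_☉ = 1.494 − 4.83 = -3.336
L/L_☉ = 10^(−0.4 × -3.336) = 21.59

L/L_☉ ≈ 22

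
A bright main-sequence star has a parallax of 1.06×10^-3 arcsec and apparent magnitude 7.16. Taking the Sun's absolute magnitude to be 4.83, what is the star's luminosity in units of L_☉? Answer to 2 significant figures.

L/L_☉ ≈ 1000

d = 1/p = 1/1.06×10^-3″ = 943.4 pc
M = m − 5 log₁₀ d + 5 = 7.16 − 5·2.9747 + 5 = -2.713
M − M_☉ = -2.713 − 4.83 = -7.543
L/L_☉ = 10^(−0.4 × -7.543) = 1041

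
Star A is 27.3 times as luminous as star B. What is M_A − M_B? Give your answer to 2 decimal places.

Pogson: ΔM = −2.5 log₁₀(ratio) = −2.5 log₁₀(27.3) = −2.5 × 1.4362 = -3.590
Star A is brighter, so it has the smaller magnitude: the difference is negative.

M_A − M_B ≈ -3.59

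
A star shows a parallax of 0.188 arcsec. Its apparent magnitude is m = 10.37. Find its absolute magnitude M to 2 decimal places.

M ≈ 11.74

d = 1/p = 1/0.188″ = 5.319 pc
5 log₁₀(d/10 pc) = 5 log₁₀(5.319) − 5 = -1.371
M = m − 5 log₁₀(d/10) = 10.37 + 1.371 = 11.741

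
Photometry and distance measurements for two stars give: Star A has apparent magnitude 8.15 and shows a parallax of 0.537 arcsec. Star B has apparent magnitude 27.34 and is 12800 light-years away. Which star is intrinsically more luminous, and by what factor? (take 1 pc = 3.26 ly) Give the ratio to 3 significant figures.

Star A: d = 1/p = 1/0.537″ = 1.862 pc
Star A: M = m − 5 log₁₀ d + 5 = 8.15 − 5·0.2700 + 5 = 11.800
Star B: d = 12800 ly / 3.26 = 3926 pc
Star B: M = m − 5 log₁₀ d + 5 = 27.34 − 5·3.5940 + 5 = 14.370
ΔM = M_A − M_B = 11.800 − (14.370) = -2.570; smaller M is more luminous → Star A.
L ratio = 10^(0.4 |ΔM|) = 10^1.028 = 10.67

Star A is more luminous, by a factor of 10.7.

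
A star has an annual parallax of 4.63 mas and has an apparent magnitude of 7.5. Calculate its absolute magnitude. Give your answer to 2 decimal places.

M ≈ 0.83

p = 4.63 mas = 4.63×10^-3″ → d = 1/p = 216.0 pc
5 log₁₀(d/10 pc) = 5 log₁₀(216.0) − 5 = 6.672
M = m − 5 log₁₀(d/10) = 7.5 − 6.672 = 0.828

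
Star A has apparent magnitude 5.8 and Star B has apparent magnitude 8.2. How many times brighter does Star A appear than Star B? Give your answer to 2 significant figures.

9.1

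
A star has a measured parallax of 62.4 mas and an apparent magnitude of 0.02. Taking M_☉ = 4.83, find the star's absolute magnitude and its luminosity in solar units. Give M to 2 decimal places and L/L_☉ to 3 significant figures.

M ≈ -1.00; L/L_☉ ≈ 216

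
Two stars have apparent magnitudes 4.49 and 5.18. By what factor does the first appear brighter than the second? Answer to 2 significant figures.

Magnitude difference = -0.69
Flux ratio = 10^(−0.4 Δm) = 10^(−0.4 × -0.69) = 10^0.276 = 1.888

1.9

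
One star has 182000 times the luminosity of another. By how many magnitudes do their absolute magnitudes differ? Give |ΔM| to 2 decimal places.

|ΔM| ≈ 13.15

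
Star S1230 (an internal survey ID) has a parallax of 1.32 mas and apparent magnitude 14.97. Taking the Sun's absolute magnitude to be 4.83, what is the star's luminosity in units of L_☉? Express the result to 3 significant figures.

L/L_☉ ≈ 0.504

d = 1/p = 1000/1.32 mas = 757.6 pc
M = m − 5 log₁₀ d + 5 = 14.97 − 5·2.8794 + 5 = 5.573
M − M_☉ = 5.573 − 4.83 = 0.743
L/L_☉ = 10^(−0.4 × 0.743) = 0.5045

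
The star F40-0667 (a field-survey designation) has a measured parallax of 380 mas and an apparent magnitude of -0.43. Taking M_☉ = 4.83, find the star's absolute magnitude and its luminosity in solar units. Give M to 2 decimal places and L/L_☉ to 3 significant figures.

M ≈ 2.47; L/L_☉ ≈ 8.80

d = 1/p = 1000/380 mas = 2.632 pc
M = m − 5 log₁₀ d + 5 = -0.43 − 5·0.4202 + 5 = 2.469
M − M_☉ = 2.469 − 4.83 = -2.361
L/L_☉ = 10^(−0.4 × -2.361) = 8.799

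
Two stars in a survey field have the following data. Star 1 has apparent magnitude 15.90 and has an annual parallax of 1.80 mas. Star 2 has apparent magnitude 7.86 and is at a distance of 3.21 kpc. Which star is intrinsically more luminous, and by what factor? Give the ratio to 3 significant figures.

Star 1: p = 1.80 mas = 1.80×10^-3″ → d = 1/p = 555.6 pc
Star 1: M = m − 5 log₁₀ d + 5 = 15.90 − 5·2.7447 + 5 = 7.176
Star 2: d = 3.21 kpc = 3210 pc
Star 2: M = m − 5 log₁₀ d + 5 = 7.86 − 5·3.5065 + 5 = -4.673
ΔM = M_1 − M_2 = 7.176 − (-4.673) = 11.849; smaller M is more luminous → Star 2.
L ratio = 10^(0.4 |ΔM|) = 10^4.740 = 54900

Star 2 is more luminous, by a factor of 54900.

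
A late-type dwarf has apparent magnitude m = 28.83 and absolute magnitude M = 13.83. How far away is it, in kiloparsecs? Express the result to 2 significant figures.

μ = m − M = 15.000
m − M = 5 log₁₀ d − 5
log₁₀ d = (m − M)/5 + 1 = 4.0000
d = 10^4.0000 = 10000 pc
= 10.00 kpc

d ≈ 10 kpc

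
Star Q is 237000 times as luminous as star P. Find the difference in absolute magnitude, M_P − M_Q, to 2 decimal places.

Pogson: ΔM = −2.5 log₁₀(ratio) = −2.5 log₁₀(237000) = −2.5 × 5.3747 = -13.437
Star Q is brighter so has the smaller magnitude: M_P − M_Q is positive.

M_P − M_Q ≈ 13.44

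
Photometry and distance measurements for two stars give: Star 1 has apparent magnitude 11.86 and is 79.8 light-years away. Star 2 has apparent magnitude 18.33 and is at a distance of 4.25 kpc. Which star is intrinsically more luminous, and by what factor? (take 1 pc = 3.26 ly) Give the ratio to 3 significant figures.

Star 2 is more luminous, by a factor of 77.8.

Star 1: d = 79.8 ly / 3.26 = 24.48 pc
Star 1: M = m − 5 log₁₀ d + 5 = 11.86 − 5·1.3888 + 5 = 9.916
Star 2: d = 4.25 kpc = 4250 pc
Star 2: M = m − 5 log₁₀ d + 5 = 18.33 − 5·3.6284 + 5 = 5.188
ΔM = M_1 − M_2 = 9.916 − (5.188) = 4.728; smaller M is more luminous → Star 2.
L ratio = 10^(0.4 |ΔM|) = 10^1.891 = 77.84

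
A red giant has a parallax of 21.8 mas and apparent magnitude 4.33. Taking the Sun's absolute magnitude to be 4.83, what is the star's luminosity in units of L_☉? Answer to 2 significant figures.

d = 1/p = 1000/21.8 mas = 45.87 pc
M = m − 5 log₁₀ d + 5 = 4.33 − 5·1.6615 + 5 = 1.022
M − M_☉ = 1.022 − 4.83 = -3.808
L/L_☉ = 10^(−0.4 × -3.808) = 33.35

L/L_☉ ≈ 33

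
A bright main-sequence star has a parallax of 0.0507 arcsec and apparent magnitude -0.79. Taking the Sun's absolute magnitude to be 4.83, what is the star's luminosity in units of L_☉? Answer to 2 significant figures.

L/L_☉ ≈ 690

d = 1/p = 1/0.0507″ = 19.72 pc
M = m − 5 log₁₀ d + 5 = -0.79 − 5·1.2950 + 5 = -2.265
M − M_☉ = -2.265 − 4.83 = -7.095
L/L_☉ = 10^(−0.4 × -7.095) = 688.6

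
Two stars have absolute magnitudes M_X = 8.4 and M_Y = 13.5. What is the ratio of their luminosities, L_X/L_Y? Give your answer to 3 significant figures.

L_X/L_Y ≈ 110

ΔM = M_X − M_Y = -5.1
L_X/L_Y = 10^(−0.4 ΔM) = 10^2.040 = 109.6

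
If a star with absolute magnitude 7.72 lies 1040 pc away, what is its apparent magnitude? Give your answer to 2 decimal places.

m = M + 5 log₁₀ d − 5 = 7.72 + 5·3.0170 − 5 = 17.805

m ≈ 17.81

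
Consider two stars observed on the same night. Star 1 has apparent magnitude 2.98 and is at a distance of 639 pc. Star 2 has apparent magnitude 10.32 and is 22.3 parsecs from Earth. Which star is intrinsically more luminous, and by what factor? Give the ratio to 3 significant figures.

Star 1 is more luminous, by a factor of 709000.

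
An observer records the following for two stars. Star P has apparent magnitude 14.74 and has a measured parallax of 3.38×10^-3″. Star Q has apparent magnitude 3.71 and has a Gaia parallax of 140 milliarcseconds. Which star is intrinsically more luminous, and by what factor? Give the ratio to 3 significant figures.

Star Q is more luminous, by a factor of 15.1.

Star P: d = 1/p = 1/3.38×10^-3″ = 295.9 pc
Star P: M = m − 5 log₁₀ d + 5 = 14.74 − 5·2.4711 + 5 = 7.385
Star Q: p = 140 mas = 0.140″ → d = 1/p = 7.143 pc
Star Q: M = m − 5 log₁₀ d + 5 = 3.71 − 5·0.8539 + 5 = 4.441
ΔM = M_P − M_Q = 7.385 − (4.441) = 2.944; smaller M is more luminous → Star Q.
L ratio = 10^(0.4 |ΔM|) = 10^1.178 = 15.05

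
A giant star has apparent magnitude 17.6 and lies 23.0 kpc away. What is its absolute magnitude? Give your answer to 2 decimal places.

d = 23.0 kpc = 23000 pc
5 log₁₀(d/10 pc) = 5 log₁₀(23000) − 5 = 16.809
M = m − 5 log₁₀(d/10) = 17.6 − 16.809 = 0.791

M ≈ 0.79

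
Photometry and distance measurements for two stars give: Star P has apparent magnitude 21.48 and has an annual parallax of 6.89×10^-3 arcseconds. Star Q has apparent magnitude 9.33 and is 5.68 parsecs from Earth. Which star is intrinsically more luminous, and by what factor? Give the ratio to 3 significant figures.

Star P: d = 1/p = 1/6.89×10^-3″ = 145.1 pc
Star P: M = m − 5 log₁₀ d + 5 = 21.48 − 5·2.1618 + 5 = 15.671
Star Q: M = m − 5 log₁₀ d + 5 = 9.33 − 5·0.7543 + 5 = 10.558
ΔM = M_P − M_Q = 15.671 − (10.558) = 5.113; smaller M is more luminous → Star Q.
L ratio = 10^(0.4 |ΔM|) = 10^2.045 = 111.0

Star Q is more luminous, by a factor of 111.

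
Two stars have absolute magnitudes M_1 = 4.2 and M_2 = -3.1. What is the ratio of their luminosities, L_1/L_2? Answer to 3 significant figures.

ΔM = M_1 − M_2 = 7.3
L_1/L_2 = 10^(−0.4 ΔM) = 10^-2.920 = 1.202×10^-3

L_1/L_2 ≈ 1.20×10^-3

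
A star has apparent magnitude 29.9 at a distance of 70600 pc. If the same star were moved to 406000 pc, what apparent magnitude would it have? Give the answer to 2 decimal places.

Flux ∝ 1/d², so Δm = 5 log₁₀(d₂/d₁) = 5 log₁₀(406000/70600) = 3.799
m₂ = m₁ + Δm = 29.9 + (3.799) = 33.699

m ≈ 33.70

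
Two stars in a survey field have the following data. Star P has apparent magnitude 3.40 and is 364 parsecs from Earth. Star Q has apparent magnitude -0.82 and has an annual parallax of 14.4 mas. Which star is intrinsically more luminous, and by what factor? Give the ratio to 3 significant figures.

Star Q is more luminous, by a factor of 1.77.

Star P: M = m − 5 log₁₀ d + 5 = 3.40 − 5·2.5611 + 5 = -4.406
Star Q: p = 14.4 mas = 0.0144″ → d = 1/p = 69.44 pc
Star Q: M = m − 5 log₁₀ d + 5 = -0.82 − 5·1.8416 + 5 = -5.028
ΔM = M_P − M_Q = -4.406 − (-5.028) = 0.623; smaller M is more luminous → Star Q.
L ratio = 10^(0.4 |ΔM|) = 10^0.249 = 1.774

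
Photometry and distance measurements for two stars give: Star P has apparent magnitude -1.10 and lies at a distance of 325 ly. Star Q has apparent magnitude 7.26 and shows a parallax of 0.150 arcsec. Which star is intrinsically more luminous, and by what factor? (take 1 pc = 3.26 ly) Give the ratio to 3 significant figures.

Star P: d = 325 ly / 3.26 = 99.69 pc
Star P: M = m − 5 log₁₀ d + 5 = -1.10 − 5·1.9987 + 5 = -6.093
Star Q: d = 1/p = 1/0.150″ = 6.667 pc
Star Q: M = m − 5 log₁₀ d + 5 = 7.26 − 5·0.8239 + 5 = 8.140
ΔM = M_P − M_Q = -6.093 − (8.140) = -14.234; smaller M is more luminous → Star P.
L ratio = 10^(0.4 |ΔM|) = 10^5.694 = 493800

Star P is more luminous, by a factor of 494000.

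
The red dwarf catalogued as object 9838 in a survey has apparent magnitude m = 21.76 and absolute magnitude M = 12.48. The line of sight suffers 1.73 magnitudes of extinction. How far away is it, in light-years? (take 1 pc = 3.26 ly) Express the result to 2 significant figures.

d ≈ 1100 ly

m − M = 5 log₁₀(d/10 pc) + A  ⇒  21.76 − (12.48) − 1.73 = 5 log₁₀(d/10)
7.550 = 5 log₁₀(d/10)
log₁₀ d = (m − M − A)/5 + 1 = 2.5100
d = 10^2.5100 = 323.6 pc
= 1055 ly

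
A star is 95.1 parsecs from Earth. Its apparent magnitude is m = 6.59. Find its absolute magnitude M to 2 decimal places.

M ≈ 1.70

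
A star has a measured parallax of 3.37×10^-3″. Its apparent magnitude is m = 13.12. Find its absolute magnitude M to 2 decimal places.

M ≈ 5.76

d = 1/p = 1/3.37×10^-3″ = 296.7 pc
5 log₁₀(d/10 pc) = 5 log₁₀(296.7) − 5 = 7.362
M = m − 5 log₁₀(d/10) = 13.12 − 7.362 = 5.758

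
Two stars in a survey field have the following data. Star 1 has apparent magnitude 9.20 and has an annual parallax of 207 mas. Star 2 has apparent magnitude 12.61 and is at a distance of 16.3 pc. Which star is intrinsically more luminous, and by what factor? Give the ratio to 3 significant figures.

Star 1 is more luminous, by a factor of 2.03.

Star 1: p = 207 mas = 0.207″ → d = 1/p = 4.831 pc
Star 1: M = m − 5 log₁₀ d + 5 = 9.20 − 5·0.6840 + 5 = 10.780
Star 2: M = m − 5 log₁₀ d + 5 = 12.61 − 5·1.2122 + 5 = 11.549
ΔM = M_1 − M_2 = 10.780 − (11.549) = -0.769; smaller M is more luminous → Star 1.
L ratio = 10^(0.4 |ΔM|) = 10^0.308 = 2.031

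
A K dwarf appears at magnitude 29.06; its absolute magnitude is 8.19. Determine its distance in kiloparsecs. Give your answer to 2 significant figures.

d ≈ 150 kpc

Distance modulus: m − M = 29.06 − (8.19) = 20.870
m − M = 5 log₁₀ d − 5
log₁₀ d = (m − M)/5 + 1 = 5.1740
d = 10^5.1740 = 149300 pc
= 149.3 kpc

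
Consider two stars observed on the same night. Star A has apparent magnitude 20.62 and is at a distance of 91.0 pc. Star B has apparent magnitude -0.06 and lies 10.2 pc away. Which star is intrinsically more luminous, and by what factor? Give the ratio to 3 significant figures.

Star B is more luminous, by a factor of 2.35×10^6.

Star A: M = m − 5 log₁₀ d + 5 = 20.62 − 5·1.9590 + 5 = 15.825
Star B: M = m − 5 log₁₀ d + 5 = -0.06 − 5·1.0086 + 5 = -0.103
ΔM = M_A − M_B = 15.825 − (-0.103) = 15.928; smaller M is more luminous → Star B.
L ratio = 10^(0.4 |ΔM|) = 10^6.371 = 2.350×10^6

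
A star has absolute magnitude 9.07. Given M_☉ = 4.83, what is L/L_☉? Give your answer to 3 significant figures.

M − M_☉ = 9.07 − 4.83 = 4.240
L/L_☉ = 10^(−0.4 (M − M_☉)) = 10^-1.696 = 0.02014

L/L_☉ ≈ 0.0201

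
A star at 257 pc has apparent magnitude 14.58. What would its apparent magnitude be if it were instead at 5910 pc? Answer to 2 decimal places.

Flux ∝ 1/d², so Δm = 5 log₁₀(d₂/d₁) = 5 log₁₀(5910/257) = 6.808
m₂ = m₁ + Δm = 14.58 + (6.808) = 21.388

m ≈ 21.39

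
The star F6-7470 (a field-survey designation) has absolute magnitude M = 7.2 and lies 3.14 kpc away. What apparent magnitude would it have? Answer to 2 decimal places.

m ≈ 19.68

d = 3.14 kpc = 3140 pc
m = M + 5 log₁₀ d − 5 = 7.2 + 5·3.4969 − 5 = 19.685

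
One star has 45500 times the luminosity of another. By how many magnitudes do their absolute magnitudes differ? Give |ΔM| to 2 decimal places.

Pogson: ΔM = −2.5 log₁₀(ratio) = −2.5 log₁₀(45500) = −2.5 × 4.6580 = -11.645

|ΔM| ≈ 11.65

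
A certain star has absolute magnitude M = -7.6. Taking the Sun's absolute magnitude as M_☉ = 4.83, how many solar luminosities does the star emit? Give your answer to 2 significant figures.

L/L_☉ ≈ 94000

M − M_☉ = -7.6 − 4.83 = -12.430
L/L_☉ = 10^(−0.4 (M − M_☉)) = 10^4.972 = 93760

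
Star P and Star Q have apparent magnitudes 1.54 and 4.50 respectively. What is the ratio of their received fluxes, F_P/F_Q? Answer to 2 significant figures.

Magnitude difference = -2.96
Flux ratio = 10^(−0.4 Δm) = 10^(−0.4 × -2.96) = 10^1.184 = 15.28

F_P/F_Q ≈ 15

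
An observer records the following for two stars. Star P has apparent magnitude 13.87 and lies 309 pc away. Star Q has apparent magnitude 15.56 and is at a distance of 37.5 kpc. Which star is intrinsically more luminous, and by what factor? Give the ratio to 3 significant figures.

Star P: M = m − 5 log₁₀ d + 5 = 13.87 − 5·2.4900 + 5 = 6.420
Star Q: d = 37.5 kpc = 37500 pc
Star Q: M = m − 5 log₁₀ d + 5 = 15.56 − 5·4.5740 + 5 = -2.310
ΔM = M_P − M_Q = 6.420 − (-2.310) = 8.730; smaller M is more luminous → Star Q.
L ratio = 10^(0.4 |ΔM|) = 10^3.492 = 3106

Star Q is more luminous, by a factor of 3110.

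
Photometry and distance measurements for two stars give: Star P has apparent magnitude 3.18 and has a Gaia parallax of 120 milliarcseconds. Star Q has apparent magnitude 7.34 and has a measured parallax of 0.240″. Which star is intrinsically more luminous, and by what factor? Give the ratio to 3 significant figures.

Star P is more luminous, by a factor of 185.

Star P: p = 120 mas = 0.120″ → d = 1/p = 8.333 pc
Star P: M = m − 5 log₁₀ d + 5 = 3.18 − 5·0.9208 + 5 = 3.576
Star Q: d = 1/p = 1/0.240″ = 4.167 pc
Star Q: M = m − 5 log₁₀ d + 5 = 7.34 − 5·0.6198 + 5 = 9.241
ΔM = M_P − M_Q = 3.576 − (9.241) = -5.665; smaller M is more luminous → Star P.
L ratio = 10^(0.4 |ΔM|) = 10^2.266 = 184.5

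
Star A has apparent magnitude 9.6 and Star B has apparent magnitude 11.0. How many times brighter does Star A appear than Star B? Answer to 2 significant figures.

3.6

Δm = 9.6 − (11.0) = -1.4
Flux ratio = 10^(−0.4 Δm) = 10^(−0.4 × -1.4) = 10^0.560 = 3.631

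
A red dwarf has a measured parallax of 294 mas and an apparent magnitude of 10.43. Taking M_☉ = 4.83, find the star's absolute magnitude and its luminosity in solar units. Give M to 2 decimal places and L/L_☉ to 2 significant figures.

M ≈ 12.77; L/L_☉ ≈ 6.7×10^-4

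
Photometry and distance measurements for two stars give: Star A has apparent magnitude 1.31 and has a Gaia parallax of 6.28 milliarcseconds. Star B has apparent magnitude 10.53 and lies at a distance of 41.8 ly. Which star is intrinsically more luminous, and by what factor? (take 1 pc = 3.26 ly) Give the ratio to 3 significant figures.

Star A is more luminous, by a factor of 752000.

Star A: p = 6.28 mas = 6.28×10^-3″ → d = 1/p = 159.2 pc
Star A: M = m − 5 log₁₀ d + 5 = 1.31 − 5·2.2020 + 5 = -4.700
Star B: d = 41.8 ly / 3.26 = 12.82 pc
Star B: M = m − 5 log₁₀ d + 5 = 10.53 − 5·1.1080 + 5 = 9.990
ΔM = M_A − M_B = -4.700 − (9.990) = -14.690; smaller M is more luminous → Star A.
L ratio = 10^(0.4 |ΔM|) = 10^5.876 = 751900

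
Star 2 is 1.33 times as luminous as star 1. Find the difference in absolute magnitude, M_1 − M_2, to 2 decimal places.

M_1 − M_2 ≈ 0.31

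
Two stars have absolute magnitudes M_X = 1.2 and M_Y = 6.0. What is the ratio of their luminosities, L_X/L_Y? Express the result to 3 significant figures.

L_X/L_Y ≈ 83.2

ΔM = M_X − M_Y = -4.8
L_X/L_Y = 10^(−0.4 ΔM) = 10^1.920 = 83.18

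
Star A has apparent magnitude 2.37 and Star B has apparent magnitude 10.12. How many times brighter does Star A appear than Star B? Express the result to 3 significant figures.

Magnitude difference = -7.75
Flux ratio = 10^(−0.4 Δm) = 10^(−0.4 × -7.75) = 10^3.100 = 1259

1260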